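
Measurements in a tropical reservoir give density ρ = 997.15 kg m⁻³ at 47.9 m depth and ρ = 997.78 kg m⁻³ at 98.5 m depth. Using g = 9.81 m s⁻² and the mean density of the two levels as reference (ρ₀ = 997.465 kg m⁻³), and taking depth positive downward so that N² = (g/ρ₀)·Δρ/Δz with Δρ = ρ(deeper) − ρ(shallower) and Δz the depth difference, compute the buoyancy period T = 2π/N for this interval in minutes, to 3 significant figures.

9.46 min

Δρ = 997.78 − 997.15 = 0.63 kg m⁻³ over Δz = 98.5 − 47.9 = 50.6 m.
N² = (9.81/997.465) × (0.63/50.6) = 1.2245 × 10⁻⁴ s⁻².
N = √(1.2245 × 10⁻⁴) = 0.011066 rad s⁻¹, so T = 2π/N = 567.79 s = 9.4632 min ≈ 9.46 min.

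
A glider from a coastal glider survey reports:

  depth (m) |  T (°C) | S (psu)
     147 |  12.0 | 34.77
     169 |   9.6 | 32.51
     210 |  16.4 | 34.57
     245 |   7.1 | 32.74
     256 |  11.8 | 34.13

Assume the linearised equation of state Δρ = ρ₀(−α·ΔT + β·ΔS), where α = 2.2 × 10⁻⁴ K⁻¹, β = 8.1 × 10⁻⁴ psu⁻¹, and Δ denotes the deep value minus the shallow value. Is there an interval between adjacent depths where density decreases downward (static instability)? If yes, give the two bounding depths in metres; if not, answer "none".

147–169 m

Evaluate Δρ/ρ₀ = −αΔT + βΔS across each adjacent pair:
  147–169 m: −αΔT+βΔS = −(2.2 × 10⁻⁴)(-2.4)+(8.1 × 10⁻⁴)(-2.26) = -1.3 × 10⁻³ → UNSTABLE
  169–210 m: −αΔT+βΔS = −(2.2 × 10⁻⁴)(+6.8)+(8.1 × 10⁻⁴)(+2.06) = 1.7 × 10⁻⁴ → stable
  210–245 m: −αΔT+βΔS = −(2.2 × 10⁻⁴)(-9.3)+(8.1 × 10⁻⁴)(-1.83) = 5.6 × 10⁻⁴ → stable
  245–256 m: −αΔT+βΔS = −(2.2 × 10⁻⁴)(+4.7)+(8.1 × 10⁻⁴)(+1.39) = 9.2 × 10⁻⁵ → stable
The 147–169 m interval has Δρ < 0: lighter water underlies denser water.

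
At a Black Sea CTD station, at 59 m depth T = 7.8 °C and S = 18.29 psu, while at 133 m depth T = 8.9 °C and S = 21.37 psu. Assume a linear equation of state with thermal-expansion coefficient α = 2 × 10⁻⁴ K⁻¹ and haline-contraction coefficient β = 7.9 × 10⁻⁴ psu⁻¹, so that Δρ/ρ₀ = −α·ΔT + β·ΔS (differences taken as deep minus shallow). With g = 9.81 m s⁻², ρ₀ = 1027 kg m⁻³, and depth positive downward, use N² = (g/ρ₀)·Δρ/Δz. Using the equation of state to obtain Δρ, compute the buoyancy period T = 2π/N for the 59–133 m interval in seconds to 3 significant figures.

367 s

ΔT = +1.1 K, ΔS = +3.08 psu (deep − shallow).
Δρ/ρ₀ = −αΔT + βΔS = -2.20 × 10⁻⁴ + 2.4332 × 10⁻³ = 2.2132 × 10⁻³, so Δρ ≈ 2.273 kg m⁻³.
N² = (g/ρ₀)·Δρ/Δz = g·(Δρ/ρ₀)/Δz = 9.81 × 2.2132 × 10⁻³ / 74 = 2.9340 × 10⁻⁴ s⁻².
N = √(2.9340 × 10⁻⁴) = 0.017129 rad s⁻¹ → T = 2π/N = 366.82 s ≈ 367 s.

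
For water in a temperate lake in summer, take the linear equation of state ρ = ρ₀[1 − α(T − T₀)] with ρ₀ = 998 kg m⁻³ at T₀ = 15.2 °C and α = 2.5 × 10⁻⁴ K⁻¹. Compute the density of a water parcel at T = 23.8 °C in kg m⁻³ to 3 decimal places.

T − T₀ = +8.6 K.
Bracket = 1 − α·(+8.6) = 1 + (-2.15 × 10⁻³) = 0.9978500.
ρ = 998 × 0.9978500 = 995.854 kg m⁻³.

995.854 kg m⁻³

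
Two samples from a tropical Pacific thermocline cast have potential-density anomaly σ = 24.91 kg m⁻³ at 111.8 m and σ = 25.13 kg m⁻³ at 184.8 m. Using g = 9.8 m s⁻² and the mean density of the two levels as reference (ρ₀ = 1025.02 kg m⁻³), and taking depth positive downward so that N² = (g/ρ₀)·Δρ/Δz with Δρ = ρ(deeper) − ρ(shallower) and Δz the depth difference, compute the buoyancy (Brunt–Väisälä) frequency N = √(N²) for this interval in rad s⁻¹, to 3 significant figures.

Δρ = 1025.13 − 1024.91 = 0.22 kg m⁻³ over Δz = 184.8 − 111.8 = 73 m.
N² = (9.8/1025.02) × (0.22/73) = 2.8813 × 10⁻⁵ s⁻².
N = √(2.8813 × 10⁻⁵) = 5.3678 × 10⁻³ rad s⁻¹ ≈ 5.37 × 10⁻³ rad s⁻¹.

5.37 × 10⁻³ rad s⁻¹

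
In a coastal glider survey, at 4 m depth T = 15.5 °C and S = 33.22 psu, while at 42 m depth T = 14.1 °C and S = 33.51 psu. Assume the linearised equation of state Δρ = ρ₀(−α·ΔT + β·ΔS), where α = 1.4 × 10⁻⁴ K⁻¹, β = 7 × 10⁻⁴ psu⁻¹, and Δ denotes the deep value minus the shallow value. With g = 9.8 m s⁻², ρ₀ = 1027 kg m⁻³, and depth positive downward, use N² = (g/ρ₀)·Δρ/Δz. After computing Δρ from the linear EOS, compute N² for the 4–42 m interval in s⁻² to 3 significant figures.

ΔT = -1.4 K, ΔS = +0.29 psu (deep − shallow).
Δρ/ρ₀ = −αΔT + βΔS = 1.96 × 10⁻⁴ + 2.03 × 10⁻⁴ = 3.99 × 10⁻⁴, so Δρ ≈ 0.4098 kg m⁻³.
N² = (g/ρ₀)·Δρ/Δz = g·(Δρ/ρ₀)/Δz = 9.8 × 3.99 × 10⁻⁴ / 38 = 1.0290 × 10⁻⁴ s⁻² ≈ 1.03 × 10⁻⁴ s⁻².

1.03 × 10⁻⁴ s⁻²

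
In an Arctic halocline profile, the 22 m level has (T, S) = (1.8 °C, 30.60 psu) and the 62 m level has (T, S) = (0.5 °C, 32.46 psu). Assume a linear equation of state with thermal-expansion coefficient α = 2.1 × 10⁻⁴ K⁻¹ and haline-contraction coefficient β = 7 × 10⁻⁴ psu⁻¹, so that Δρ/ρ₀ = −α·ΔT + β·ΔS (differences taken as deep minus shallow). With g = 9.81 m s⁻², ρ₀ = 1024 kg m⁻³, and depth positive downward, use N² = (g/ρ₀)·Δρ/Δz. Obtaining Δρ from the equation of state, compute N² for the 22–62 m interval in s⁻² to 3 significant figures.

ΔT = -1.3 K, ΔS = +1.86 psu (deep − shallow).
Δρ/ρ₀ = −αΔT + βΔS = 2.73 × 10⁻⁴ + 1.302 × 10⁻³ = 1.575 × 10⁻³, so Δρ ≈ 1.613 kg m⁻³.
N² = (g/ρ₀)·Δρ/Δz = g·(Δρ/ρ₀)/Δz = 9.81 × 1.575 × 10⁻³ / 40 = 3.8627 × 10⁻⁴ s⁻² ≈ 3.86 × 10⁻⁴ s⁻².

3.86 × 10⁻⁴ s⁻²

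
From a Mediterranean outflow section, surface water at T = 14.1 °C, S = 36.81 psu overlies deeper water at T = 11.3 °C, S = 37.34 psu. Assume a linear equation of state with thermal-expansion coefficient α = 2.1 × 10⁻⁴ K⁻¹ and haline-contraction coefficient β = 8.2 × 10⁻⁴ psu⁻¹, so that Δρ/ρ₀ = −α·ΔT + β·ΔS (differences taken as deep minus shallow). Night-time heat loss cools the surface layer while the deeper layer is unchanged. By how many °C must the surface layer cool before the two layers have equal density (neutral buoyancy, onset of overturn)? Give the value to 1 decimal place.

Neutral buoyancy requires Δρ = 0, i.e. −α(T_deep − T_surf′) + β(S_deep − S_surf) = 0.
T_surf′ = T_deep − (β/α)·ΔS = 11.3 − (8.2 × 10⁻⁴/2.1 × 10⁻⁴)·(+0.53) = 9.230 °C.
Cooling required: 14.1 − (9.230) = 4.870 °C.

4.9 °C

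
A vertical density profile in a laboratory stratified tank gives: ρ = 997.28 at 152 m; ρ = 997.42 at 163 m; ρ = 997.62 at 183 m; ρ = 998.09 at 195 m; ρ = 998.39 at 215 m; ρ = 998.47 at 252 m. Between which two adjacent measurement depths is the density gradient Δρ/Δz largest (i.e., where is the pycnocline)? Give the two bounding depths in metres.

183–195 m

Compute the density gradient over each adjacent pair:
  152–163 m: Δρ/Δz = 0.14/11 = 0.013 kg m⁻⁴
  163–183 m: Δρ/Δz = 0.20/20 = 0.010 kg m⁻⁴
  183–195 m: Δρ/Δz = 0.47/12 = 0.039 kg m⁻⁴
  195–215 m: Δρ/Δz = 0.30/20 = 0.015 kg m⁻⁴
  215–252 m: Δρ/Δz = 0.08/37 = 2.2 × 10⁻³ kg m⁻⁴
The largest gradient is in the 183–195 m interval — the pycnocline.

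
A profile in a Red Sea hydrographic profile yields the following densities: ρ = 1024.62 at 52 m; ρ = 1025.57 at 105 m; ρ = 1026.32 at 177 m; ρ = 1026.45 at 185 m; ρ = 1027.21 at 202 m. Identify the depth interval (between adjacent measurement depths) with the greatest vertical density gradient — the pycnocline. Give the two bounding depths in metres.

185–202 m

Compute the density gradient over each adjacent pair:
  52–105 m: Δρ/Δz = 0.95/53 = 0.018 kg m⁻⁴
  105–177 m: Δρ/Δz = 0.75/72 = 0.010 kg m⁻⁴
  177–185 m: Δρ/Δz = 0.13/8 = 0.016 kg m⁻⁴
  185–202 m: Δρ/Δz = 0.76/17 = 0.045 kg m⁻⁴
The largest gradient is in the 185–202 m interval — the pycnocline.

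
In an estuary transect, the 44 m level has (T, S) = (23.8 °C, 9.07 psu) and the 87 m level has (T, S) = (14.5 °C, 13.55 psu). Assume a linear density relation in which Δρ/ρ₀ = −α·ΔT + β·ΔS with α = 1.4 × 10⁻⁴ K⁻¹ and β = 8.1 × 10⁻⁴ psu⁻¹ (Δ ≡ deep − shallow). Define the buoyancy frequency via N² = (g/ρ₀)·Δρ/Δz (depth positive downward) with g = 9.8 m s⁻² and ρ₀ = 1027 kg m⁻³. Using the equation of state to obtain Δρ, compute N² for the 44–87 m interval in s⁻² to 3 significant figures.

ΔT = -9.3 K, ΔS = +4.48 psu (deep − shallow).
Δρ/ρ₀ = −αΔT + βΔS = 1.302 × 10⁻³ + 3.6288 × 10⁻³ = 4.9308 × 10⁻³, so Δρ ≈ 5.064 kg m⁻³.
N² = (g/ρ₀)·Δρ/Δz = g·(Δρ/ρ₀)/Δz = 9.8 × 4.9308 × 10⁻³ / 43 = 1.1238 × 10⁻³ s⁻² ≈ 1.12 × 10⁻³ s⁻².

1.12 × 10⁻³ s⁻²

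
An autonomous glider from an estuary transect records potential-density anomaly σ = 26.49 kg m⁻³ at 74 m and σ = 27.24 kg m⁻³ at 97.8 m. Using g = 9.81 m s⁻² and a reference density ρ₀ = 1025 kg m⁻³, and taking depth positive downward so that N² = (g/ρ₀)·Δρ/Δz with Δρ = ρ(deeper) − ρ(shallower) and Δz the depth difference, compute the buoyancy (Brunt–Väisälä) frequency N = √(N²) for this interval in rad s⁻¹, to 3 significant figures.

Δρ = 1027.24 − 1026.49 = 0.75 kg m⁻³ over Δz = 97.8 − 74 = 23.8 m.
N² = (9.81/1025) × (0.75/23.8) = 3.0160 × 10⁻⁴ s⁻².
N = √(3.0160 × 10⁻⁴) = 0.017367 rad s⁻¹ ≈ 0.0174 rad s⁻¹.
Since Δρ > 0 the layer is stably stratified.

0.0174 rad s⁻¹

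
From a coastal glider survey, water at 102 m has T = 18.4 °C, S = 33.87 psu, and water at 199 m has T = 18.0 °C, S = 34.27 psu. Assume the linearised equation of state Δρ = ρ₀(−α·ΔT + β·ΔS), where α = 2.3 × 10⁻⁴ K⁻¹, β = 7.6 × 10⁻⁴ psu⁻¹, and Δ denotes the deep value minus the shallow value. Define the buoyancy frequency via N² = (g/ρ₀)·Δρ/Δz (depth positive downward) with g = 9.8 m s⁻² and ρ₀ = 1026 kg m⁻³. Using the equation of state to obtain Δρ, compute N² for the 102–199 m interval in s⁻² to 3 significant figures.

4.00 × 10⁻⁵ s⁻²

ΔT = -0.4 K, ΔS = +0.40 psu (deep − shallow).
Δρ/ρ₀ = −αΔT + βΔS = 9.20 × 10⁻⁵ + 3.04 × 10⁻⁴ = 3.96 × 10⁻⁴, so Δρ ≈ 0.4063 kg m⁻³.
N² = (g/ρ₀)·Δρ/Δz = g·(Δρ/ρ₀)/Δz = 9.8 × 3.96 × 10⁻⁴ / 97 = 4.0008 × 10⁻⁵ s⁻² ≈ 4.00 × 10⁻⁵ s⁻².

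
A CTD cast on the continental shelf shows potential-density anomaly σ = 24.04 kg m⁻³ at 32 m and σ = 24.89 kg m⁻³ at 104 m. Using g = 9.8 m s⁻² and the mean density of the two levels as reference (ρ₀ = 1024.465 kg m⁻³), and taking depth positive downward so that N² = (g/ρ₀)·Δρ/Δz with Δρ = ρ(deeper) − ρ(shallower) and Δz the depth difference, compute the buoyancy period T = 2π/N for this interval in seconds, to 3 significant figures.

591 s

Δρ = 1024.89 − 1024.04 = 0.85 kg m⁻³ over Δz = 104 − 32 = 72 m.
N² = (9.8/1024.465) × (0.85/72) = 1.1293 × 10⁻⁴ s⁻².
N = √(1.1293 × 10⁻⁴) = 0.010627 rad s⁻¹, so T = 2π/N = 591.25 s ≈ 591 s.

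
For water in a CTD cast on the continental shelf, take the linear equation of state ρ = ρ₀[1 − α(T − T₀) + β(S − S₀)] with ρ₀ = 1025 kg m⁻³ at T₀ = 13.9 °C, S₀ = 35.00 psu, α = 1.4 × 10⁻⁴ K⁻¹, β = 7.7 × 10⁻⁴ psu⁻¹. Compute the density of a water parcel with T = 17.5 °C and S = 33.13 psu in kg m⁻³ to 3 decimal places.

1023.008 kg m⁻³

T − T₀ = +3.6 K, S − S₀ = -1.87 psu.
Bracket = 1 − α·(+3.6) + β·(-1.87) = 1 + (-1.9439 × 10⁻³) = 0.9980561.
ρ = 1025 × 0.9980561 = 1023.008 kg m⁻³.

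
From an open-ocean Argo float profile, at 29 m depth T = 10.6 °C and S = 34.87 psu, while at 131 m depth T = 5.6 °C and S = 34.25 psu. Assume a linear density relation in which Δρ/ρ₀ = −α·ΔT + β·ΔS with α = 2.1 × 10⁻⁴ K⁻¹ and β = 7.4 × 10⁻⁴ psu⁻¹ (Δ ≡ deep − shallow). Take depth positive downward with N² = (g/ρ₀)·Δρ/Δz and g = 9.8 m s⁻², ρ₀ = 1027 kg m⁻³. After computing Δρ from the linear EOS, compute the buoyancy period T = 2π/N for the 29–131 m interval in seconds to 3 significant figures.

ΔT = -5.0 K, ΔS = -0.62 psu (deep − shallow).
Δρ/ρ₀ = −αΔT + βΔS = 1.05 × 10⁻³ − 4.588 × 10⁻⁴ = 5.912 × 10⁻⁴, so Δρ ≈ 0.6072 kg m⁻³.
N² = (g/ρ₀)·Δρ/Δz = g·(Δρ/ρ₀)/Δz = 9.8 × 5.912 × 10⁻⁴ / 102 = 5.6802 × 10⁻⁵ s⁻².
N = √(5.6802 × 10⁻⁵) = 7.5367 × 10⁻³ rad s⁻¹ → T = 2π/N = 833.68 s ≈ 834 s.

834 s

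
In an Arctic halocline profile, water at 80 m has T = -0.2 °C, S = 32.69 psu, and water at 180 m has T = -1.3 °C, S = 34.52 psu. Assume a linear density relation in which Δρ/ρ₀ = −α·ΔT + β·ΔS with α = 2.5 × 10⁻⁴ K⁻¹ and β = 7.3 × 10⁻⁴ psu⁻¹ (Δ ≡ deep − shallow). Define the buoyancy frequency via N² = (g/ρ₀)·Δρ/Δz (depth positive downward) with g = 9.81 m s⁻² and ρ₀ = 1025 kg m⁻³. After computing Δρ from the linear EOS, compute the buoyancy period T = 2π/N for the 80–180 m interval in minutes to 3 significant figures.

ΔT = -1.1 K, ΔS = +1.83 psu (deep − shallow).
Δρ/ρ₀ = −αΔT + βΔS = 2.75 × 10⁻⁴ + 1.3359 × 10⁻³ = 1.6109 × 10⁻³, so Δρ ≈ 1.651 kg m⁻³.
N² = (g/ρ₀)·Δρ/Δz = g·(Δρ/ρ₀)/Δz = 9.81 × 1.6109 × 10⁻³ / 100 = 1.5803 × 10⁻⁴ s⁻².
N = √(1.5803 × 10⁻⁴) = 0.012571 rad s⁻¹ → T = 2π/N = 499.82 s = 8.3303 min ≈ 8.33 min.

8.33 min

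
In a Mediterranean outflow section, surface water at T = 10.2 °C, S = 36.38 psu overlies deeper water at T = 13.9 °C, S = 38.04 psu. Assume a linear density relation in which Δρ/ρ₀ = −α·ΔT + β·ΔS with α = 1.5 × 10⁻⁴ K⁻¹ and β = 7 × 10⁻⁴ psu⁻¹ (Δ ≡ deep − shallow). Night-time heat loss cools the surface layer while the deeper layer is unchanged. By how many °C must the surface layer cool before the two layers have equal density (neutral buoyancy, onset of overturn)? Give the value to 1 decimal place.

4.0 °C

Neutral buoyancy requires Δρ = 0, i.e. −α(T_deep − T_surf′) + β(S_deep − S_surf) = 0.
T_surf′ = T_deep − (β/α)·ΔS = 13.9 − (7 × 10⁻⁴/1.5 × 10⁻⁴)·(+1.66) = 6.153 °C.
Cooling required: 10.2 − (6.153) = 4.047 °C.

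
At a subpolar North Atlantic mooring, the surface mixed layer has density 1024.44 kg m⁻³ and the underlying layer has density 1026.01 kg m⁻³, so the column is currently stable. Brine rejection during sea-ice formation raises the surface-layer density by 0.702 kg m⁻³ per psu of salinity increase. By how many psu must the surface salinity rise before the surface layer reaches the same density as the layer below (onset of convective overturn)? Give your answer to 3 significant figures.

Density deficit of the surface layer: 1026.01 − 1024.44 = 1.57 kg m⁻³.
Required change = 1.57 / 0.702 = 2.24 psu.

2.24 psu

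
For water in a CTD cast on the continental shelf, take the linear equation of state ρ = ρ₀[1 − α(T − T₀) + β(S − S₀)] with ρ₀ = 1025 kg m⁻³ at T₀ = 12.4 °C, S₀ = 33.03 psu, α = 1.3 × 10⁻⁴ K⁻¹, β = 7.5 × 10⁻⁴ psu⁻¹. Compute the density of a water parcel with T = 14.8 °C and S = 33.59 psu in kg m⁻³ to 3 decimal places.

1025.111 kg m⁻³

T − T₀ = +2.4 K, S − S₀ = +0.56 psu.
Bracket = 1 − α·(+2.4) + β·(+0.56) = 1 + (1.08 × 10⁻⁴) = 1.0001080.
ρ = 1025 × 1.0001080 = 1025.111 kg m⁻³.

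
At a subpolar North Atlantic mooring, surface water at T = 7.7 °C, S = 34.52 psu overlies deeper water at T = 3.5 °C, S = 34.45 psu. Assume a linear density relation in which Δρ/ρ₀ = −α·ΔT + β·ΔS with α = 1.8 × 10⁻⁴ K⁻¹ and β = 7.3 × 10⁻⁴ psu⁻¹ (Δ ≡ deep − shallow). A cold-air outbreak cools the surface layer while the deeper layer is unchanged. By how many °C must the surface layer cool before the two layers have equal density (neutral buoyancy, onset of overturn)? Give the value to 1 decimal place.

3.9 °C

Neutral buoyancy requires Δρ = 0, i.e. −α(T_deep − T_surf′) + β(S_deep − S_surf) = 0.
T_surf′ = T_deep − (β/α)·ΔS = 3.5 − (7.3 × 10⁻⁴/1.8 × 10⁻⁴)·(-0.07) = 3.784 °C.
Cooling required: 7.7 − (3.784) = 3.916 °C.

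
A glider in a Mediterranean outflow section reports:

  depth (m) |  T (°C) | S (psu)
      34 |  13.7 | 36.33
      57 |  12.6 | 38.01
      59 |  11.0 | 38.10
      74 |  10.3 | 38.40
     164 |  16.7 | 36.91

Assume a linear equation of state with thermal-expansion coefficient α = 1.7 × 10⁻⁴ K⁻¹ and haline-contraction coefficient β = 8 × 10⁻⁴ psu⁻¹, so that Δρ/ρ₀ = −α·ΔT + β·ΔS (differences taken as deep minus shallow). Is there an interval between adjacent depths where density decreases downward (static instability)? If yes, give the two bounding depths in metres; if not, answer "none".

74–164 m

Evaluate Δρ/ρ₀ = −αΔT + βΔS across each adjacent pair:
  34–57 m: −αΔT+βΔS = −(1.7 × 10⁻⁴)(-1.1)+(8 × 10⁻⁴)(+1.68) = 1.5 × 10⁻³ → stable
  57–59 m: −αΔT+βΔS = −(1.7 × 10⁻⁴)(-1.6)+(8 × 10⁻⁴)(+0.09) = 3.4 × 10⁻⁴ → stable
  59–74 m: −αΔT+βΔS = −(1.7 × 10⁻⁴)(-0.7)+(8 × 10⁻⁴)(+0.30) = 3.6 × 10⁻⁴ → stable
  74–164 m: −αΔT+βΔS = −(1.7 × 10⁻⁴)(+6.4)+(8 × 10⁻⁴)(-1.49) = -2.3 × 10⁻³ → UNSTABLE
The 74–164 m interval has Δρ < 0: lighter water underlies denser water.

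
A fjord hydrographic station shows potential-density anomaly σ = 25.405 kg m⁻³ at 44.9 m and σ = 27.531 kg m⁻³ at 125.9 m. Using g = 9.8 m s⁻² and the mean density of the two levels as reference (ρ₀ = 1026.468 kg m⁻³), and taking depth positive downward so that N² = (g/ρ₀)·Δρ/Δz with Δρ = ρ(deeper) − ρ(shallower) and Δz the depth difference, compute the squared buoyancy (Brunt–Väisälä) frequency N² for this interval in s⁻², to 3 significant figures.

Δρ = 1027.531 − 1025.405 = 2.126 kg m⁻³ over Δz = 125.9 − 44.9 = 81 m.
N² = (9.8/1026.468) × (2.126/81) = 2.5059 × 10⁻⁴ s⁻² ≈ 2.51 × 10⁻⁴ s⁻².

2.51 × 10⁻⁴ s⁻²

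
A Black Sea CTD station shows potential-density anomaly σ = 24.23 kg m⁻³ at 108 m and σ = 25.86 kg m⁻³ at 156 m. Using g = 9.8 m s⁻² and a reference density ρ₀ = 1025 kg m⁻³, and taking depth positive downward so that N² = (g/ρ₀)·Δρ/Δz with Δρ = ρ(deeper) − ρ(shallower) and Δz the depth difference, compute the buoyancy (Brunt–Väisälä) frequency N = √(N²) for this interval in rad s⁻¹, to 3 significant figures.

Δρ = 1025.86 − 1024.23 = 1.63 kg m⁻³ over Δz = 156 − 108 = 48 m.
N² = (9.8/1025) × (1.63/48) = 3.2467 × 10⁻⁴ s⁻².
N = √(3.2467 × 10⁻⁴) = 0.018019 rad s⁻¹ ≈ 0.0180 rad s⁻¹.

0.0180 rad s⁻¹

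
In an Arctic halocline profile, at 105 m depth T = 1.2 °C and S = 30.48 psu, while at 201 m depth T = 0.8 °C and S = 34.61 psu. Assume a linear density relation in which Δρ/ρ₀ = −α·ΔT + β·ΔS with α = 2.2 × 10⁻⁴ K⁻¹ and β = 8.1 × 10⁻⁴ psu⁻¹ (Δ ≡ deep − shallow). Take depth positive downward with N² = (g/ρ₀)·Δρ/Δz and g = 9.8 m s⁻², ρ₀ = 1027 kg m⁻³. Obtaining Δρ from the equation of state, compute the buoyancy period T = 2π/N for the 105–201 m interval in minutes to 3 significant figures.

ΔT = -0.4 K, ΔS = +4.13 psu (deep − shallow).
Δρ/ρ₀ = −αΔT + βΔS = 8.80 × 10⁻⁵ + 3.3453 × 10⁻³ = 3.4333 × 10⁻³, so Δρ ≈ 3.526 kg m⁻³.
N² = (g/ρ₀)·Δρ/Δz = g·(Δρ/ρ₀)/Δz = 9.8 × 3.4333 × 10⁻³ / 96 = 3.5048 × 10⁻⁴ s⁻².
N = √(3.5048 × 10⁻⁴) = 0.018721 rad s⁻¹ → T = 2π/N = 335.62 s = 5.5937 min ≈ 5.59 min.

5.59 min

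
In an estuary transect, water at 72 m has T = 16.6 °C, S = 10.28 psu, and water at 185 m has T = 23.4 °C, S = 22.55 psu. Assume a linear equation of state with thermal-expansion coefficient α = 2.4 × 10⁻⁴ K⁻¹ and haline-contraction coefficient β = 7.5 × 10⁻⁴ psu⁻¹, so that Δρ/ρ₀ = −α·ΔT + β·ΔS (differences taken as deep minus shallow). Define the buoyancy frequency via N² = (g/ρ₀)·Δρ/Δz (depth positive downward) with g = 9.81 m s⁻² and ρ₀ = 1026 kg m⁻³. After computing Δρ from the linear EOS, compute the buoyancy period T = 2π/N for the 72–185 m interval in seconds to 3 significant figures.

ΔT = +6.8 K, ΔS = +12.27 psu (deep − shallow).
Δρ/ρ₀ = −αΔT + βΔS = -1.632 × 10⁻³ + 9.2025 × 10⁻³ = 7.5705 × 10⁻³, so Δρ ≈ 7.767 kg m⁻³.
N² = (g/ρ₀)·Δρ/Δz = g·(Δρ/ρ₀)/Δz = 9.81 × 7.5705 × 10⁻³ / 113 = 6.5723 × 10⁻⁴ s⁻².
N = √(6.5723 × 10⁻⁴) = 0.025636 rad s⁻¹ → T = 2π/N = 245.09 s ≈ 245 s.

245 s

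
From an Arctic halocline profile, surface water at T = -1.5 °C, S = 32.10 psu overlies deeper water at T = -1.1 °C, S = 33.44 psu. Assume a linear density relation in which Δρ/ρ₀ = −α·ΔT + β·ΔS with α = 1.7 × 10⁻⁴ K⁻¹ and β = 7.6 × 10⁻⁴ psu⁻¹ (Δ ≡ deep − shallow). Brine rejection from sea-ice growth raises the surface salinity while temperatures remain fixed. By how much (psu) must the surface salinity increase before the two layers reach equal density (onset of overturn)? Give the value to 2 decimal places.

1.25 psu

Neutral buoyancy requires −α(T_deep − T_surf) + β(S_deep − S_surf′) = 0.
S_surf′ = S_deep − (α/β)·ΔT = 33.44 − (1.7 × 10⁻⁴/7.6 × 10⁻⁴)·(+0.4) = 33.3505 psu.
Increase required: 33.3505 − 32.10 = 1.2505 psu.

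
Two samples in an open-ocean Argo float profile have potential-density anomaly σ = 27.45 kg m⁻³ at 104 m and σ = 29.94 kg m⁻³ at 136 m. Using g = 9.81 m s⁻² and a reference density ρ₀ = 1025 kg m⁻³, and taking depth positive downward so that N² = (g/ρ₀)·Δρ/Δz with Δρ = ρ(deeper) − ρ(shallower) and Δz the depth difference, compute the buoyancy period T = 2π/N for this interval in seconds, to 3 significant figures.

Δρ = 1029.94 − 1027.45 = 2.49 kg m⁻³ over Δz = 136 − 104 = 32 m.
N² = (9.81/1025) × (2.49/32) = 7.4472 × 10⁻⁴ s⁻².
N = √(7.4472 × 10⁻⁴) = 0.027290 rad s⁻¹, so T = 2π/N = 230.24 s ≈ 230 s.

230 s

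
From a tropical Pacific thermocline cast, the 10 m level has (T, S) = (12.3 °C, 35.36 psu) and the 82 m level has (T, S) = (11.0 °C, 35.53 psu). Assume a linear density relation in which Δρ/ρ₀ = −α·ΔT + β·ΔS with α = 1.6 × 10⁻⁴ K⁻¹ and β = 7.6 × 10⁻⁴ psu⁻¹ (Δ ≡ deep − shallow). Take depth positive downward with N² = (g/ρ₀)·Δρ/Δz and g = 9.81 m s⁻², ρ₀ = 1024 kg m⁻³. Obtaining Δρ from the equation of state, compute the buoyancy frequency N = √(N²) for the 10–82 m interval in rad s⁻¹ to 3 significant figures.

6.78 × 10⁻³ rad s⁻¹

ΔT = -1.3 K, ΔS = +0.17 psu (deep − shallow).
Δρ/ρ₀ = −αΔT + βΔS = 2.08 × 10⁻⁴ + 1.292 × 10⁻⁴ = 3.372 × 10⁻⁴, so Δρ ≈ 0.3453 kg m⁻³.
N² = (g/ρ₀)·Δρ/Δz = g·(Δρ/ρ₀)/Δz = 9.81 × 3.372 × 10⁻⁴ / 72 = 4.5944 × 10⁻⁵ s⁻².
N = √(4.5944 × 10⁻⁵) = 6.7782 × 10⁻³ rad s⁻¹ ≈ 6.78 × 10⁻³ rad s⁻¹.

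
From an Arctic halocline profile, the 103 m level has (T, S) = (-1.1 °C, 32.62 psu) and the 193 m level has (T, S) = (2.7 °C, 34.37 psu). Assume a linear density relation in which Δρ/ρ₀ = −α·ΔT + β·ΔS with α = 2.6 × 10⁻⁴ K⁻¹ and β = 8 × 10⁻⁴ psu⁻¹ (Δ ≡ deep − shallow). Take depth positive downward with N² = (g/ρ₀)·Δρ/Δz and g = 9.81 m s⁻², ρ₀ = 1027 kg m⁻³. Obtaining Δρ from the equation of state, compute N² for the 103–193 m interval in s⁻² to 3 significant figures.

4.49 × 10⁻⁵ s⁻²

ΔT = +3.8 K, ΔS = +1.75 psu (deep − shallow).
Δρ/ρ₀ = −αΔT + βΔS = -9.88 × 10⁻⁴ + 1.40 × 10⁻³ = 4.12 × 10⁻⁴, so Δρ ≈ 0.4231 kg m⁻³.
N² = (g/ρ₀)·Δρ/Δz = g·(Δρ/ρ₀)/Δz = 9.81 × 4.12 × 10⁻⁴ / 90 = 4.4908 × 10⁻⁵ s⁻² ≈ 4.49 × 10⁻⁵ s⁻².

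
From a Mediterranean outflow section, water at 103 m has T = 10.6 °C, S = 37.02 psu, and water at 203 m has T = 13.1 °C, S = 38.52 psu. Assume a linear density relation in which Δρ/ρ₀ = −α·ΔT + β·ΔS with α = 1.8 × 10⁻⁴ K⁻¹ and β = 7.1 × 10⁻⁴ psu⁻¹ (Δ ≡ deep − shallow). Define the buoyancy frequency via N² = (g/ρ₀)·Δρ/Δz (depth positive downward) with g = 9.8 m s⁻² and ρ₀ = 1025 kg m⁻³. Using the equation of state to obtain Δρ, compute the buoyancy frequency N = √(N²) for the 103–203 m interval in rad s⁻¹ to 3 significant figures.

ΔT = +2.5 K, ΔS = +1.50 psu (deep − shallow).
Δρ/ρ₀ = −αΔT + βΔS = -4.50 × 10⁻⁴ + 1.065 × 10⁻³ = 6.15 × 10⁻⁴, so Δρ ≈ 0.6304 kg m⁻³.
N² = (g/ρ₀)·Δρ/Δz = g·(Δρ/ρ₀)/Δz = 9.8 × 6.15 × 10⁻⁴ / 100 = 6.0270 × 10⁻⁵ s⁻².
N = √(6.0270 × 10⁻⁵) = 7.7634 × 10⁻³ rad s⁻¹ ≈ 7.76 × 10⁻³ rad s⁻¹.

7.76 × 10⁻³ rad s⁻¹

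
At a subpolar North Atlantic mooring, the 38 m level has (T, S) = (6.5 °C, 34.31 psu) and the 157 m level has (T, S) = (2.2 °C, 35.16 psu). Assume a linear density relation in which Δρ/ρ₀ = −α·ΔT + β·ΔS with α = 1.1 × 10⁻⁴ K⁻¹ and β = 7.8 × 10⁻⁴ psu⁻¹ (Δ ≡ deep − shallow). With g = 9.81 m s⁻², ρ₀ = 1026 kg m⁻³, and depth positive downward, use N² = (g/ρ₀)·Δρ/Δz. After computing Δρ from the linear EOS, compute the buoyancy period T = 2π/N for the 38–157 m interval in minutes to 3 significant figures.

ΔT = -4.3 K, ΔS = +0.85 psu (deep − shallow).
Δρ/ρ₀ = −αΔT + βΔS = 4.73 × 10⁻⁴ + 6.63 × 10⁻⁴ = 1.136 × 10⁻³, so Δρ ≈ 1.166 kg m⁻³.
N² = (g/ρ₀)·Δρ/Δz = g·(Δρ/ρ₀)/Δz = 9.81 × 1.136 × 10⁻³ / 119 = 9.3648 × 10⁻⁵ s⁻².
N = √(9.3648 × 10⁻⁵) = 9.6772 × 10⁻³ rad s⁻¹ → T = 2π/N = 649.28 s = 10.821 min ≈ 10.8 min.

10.8 min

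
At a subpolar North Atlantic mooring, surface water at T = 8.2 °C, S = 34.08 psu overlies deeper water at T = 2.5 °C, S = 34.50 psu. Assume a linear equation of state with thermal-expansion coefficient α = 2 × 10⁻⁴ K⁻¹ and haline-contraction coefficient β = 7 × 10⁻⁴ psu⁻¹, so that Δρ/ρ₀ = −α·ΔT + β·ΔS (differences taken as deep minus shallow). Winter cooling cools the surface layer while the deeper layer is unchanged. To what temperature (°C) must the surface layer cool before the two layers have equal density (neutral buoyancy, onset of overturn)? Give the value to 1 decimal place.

1.0 °C

Neutral buoyancy requires Δρ = 0, i.e. −α(T_deep − T_surf′) + β(S_deep − S_surf) = 0.
T_surf′ = T_deep − (β/α)·ΔS = 2.5 − (7 × 10⁻⁴/2 × 10⁻⁴)·(+0.42) = 1.030 °C.
Cooling required: 8.2 − (1.030) = 7.170 °C.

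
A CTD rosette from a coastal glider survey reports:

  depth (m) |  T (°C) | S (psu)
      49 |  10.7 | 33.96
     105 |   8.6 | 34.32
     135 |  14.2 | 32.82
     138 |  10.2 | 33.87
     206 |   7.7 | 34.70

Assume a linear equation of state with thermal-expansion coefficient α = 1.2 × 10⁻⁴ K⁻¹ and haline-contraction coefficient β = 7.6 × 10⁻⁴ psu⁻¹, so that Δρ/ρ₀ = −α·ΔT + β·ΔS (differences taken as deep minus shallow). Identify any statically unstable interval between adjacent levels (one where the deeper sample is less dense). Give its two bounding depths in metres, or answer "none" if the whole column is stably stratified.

Evaluate Δρ/ρ₀ = −αΔT + βΔS across each adjacent pair:
  49–105 m: −αΔT+βΔS = −(1.2 × 10⁻⁴)(-2.1)+(7.6 × 10⁻⁴)(+0.36) = 5.3 × 10⁻⁴ → stable
  105–135 m: −αΔT+βΔS = −(1.2 × 10⁻⁴)(+5.6)+(7.6 × 10⁻⁴)(-1.50) = -1.8 × 10⁻³ → UNSTABLE
  135–138 m: −αΔT+βΔS = −(1.2 × 10⁻⁴)(-4.0)+(7.6 × 10⁻⁴)(+1.05) = 1.3 × 10⁻³ → stable
  138–206 m: −αΔT+βΔS = −(1.2 × 10⁻⁴)(-2.5)+(7.6 × 10⁻⁴)(+0.83) = 9.3 × 10⁻⁴ → stable
The 105–135 m interval has Δρ < 0: lighter water underlies denser water.

105–135 m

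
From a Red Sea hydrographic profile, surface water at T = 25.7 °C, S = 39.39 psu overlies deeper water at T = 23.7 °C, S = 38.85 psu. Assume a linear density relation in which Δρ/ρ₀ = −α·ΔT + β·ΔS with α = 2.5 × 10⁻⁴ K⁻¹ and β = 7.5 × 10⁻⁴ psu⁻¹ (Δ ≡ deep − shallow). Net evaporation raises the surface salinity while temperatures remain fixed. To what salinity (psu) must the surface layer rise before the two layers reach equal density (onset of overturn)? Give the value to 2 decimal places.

39.52 psu

Neutral buoyancy requires −α(T_deep − T_surf) + β(S_deep − S_surf′) = 0.
S_surf′ = S_deep − (α/β)·ΔT = 38.85 − (2.5 × 10⁻⁴/7.5 × 10⁻⁴)·(-2.0) = 39.5167 psu.
Increase required: 39.5167 − 39.39 = 0.1267 psu.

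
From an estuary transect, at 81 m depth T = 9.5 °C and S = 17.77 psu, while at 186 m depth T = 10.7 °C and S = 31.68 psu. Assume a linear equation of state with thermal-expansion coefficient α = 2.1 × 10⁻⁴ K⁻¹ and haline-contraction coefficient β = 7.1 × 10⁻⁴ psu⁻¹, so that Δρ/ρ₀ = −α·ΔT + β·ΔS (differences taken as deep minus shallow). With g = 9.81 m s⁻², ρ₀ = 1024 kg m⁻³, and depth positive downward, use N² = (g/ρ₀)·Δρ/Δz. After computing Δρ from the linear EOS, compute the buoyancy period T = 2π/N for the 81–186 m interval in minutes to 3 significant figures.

ΔT = +1.2 K, ΔS = +13.91 psu (deep − shallow).
Δρ/ρ₀ = −αΔT + βΔS = -2.52 × 10⁻⁴ + 9.8761 × 10⁻³ = 9.6241 × 10⁻³, so Δρ ≈ 9.855 kg m⁻³.
N² = (g/ρ₀)·Δρ/Δz = g·(Δρ/ρ₀)/Δz = 9.81 × 9.6241 × 10⁻³ / 105 = 8.9917 × 10⁻⁴ s⁻².
N = √(8.9917 × 10⁻⁴) = 0.029986 rad s⁻¹ → T = 2π/N = 209.54 s = 3.4923 min ≈ 3.49 min.

3.49 min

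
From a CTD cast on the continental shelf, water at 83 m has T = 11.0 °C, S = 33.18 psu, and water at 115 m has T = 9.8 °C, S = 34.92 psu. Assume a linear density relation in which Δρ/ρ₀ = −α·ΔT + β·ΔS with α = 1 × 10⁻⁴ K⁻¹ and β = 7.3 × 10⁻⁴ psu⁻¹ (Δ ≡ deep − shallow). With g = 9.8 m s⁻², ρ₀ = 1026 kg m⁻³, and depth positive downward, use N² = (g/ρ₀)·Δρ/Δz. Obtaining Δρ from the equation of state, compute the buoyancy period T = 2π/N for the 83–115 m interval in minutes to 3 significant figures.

5.08 min

ΔT = -1.2 K, ΔS = +1.74 psu (deep − shallow).
Δρ/ρ₀ = −αΔT + βΔS = 1.20 × 10⁻⁴ + 1.2702 × 10⁻³ = 1.3902 × 10⁻³, so Δρ ≈ 1.426 kg m⁻³.
N² = (g/ρ₀)·Δρ/Δz = g·(Δρ/ρ₀)/Δz = 9.8 × 1.3902 × 10⁻³ / 32 = 4.2575 × 10⁻⁴ s⁻².
N = √(4.2575 × 10⁻⁴) = 0.020634 rad s⁻¹ → T = 2π/N = 304.51 s = 5.0752 min ≈ 5.08 min.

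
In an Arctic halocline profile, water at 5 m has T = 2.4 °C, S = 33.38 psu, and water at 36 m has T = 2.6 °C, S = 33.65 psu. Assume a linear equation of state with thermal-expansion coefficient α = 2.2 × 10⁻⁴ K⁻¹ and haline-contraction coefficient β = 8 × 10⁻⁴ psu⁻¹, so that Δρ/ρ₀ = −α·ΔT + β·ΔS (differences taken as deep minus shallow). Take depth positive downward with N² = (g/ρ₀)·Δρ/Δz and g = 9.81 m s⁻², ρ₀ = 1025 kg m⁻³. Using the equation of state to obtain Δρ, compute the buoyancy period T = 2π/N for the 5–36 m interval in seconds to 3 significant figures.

852 s

ΔT = +0.2 K, ΔS = +0.27 psu (deep − shallow).
Δρ/ρ₀ = −αΔT + βΔS = -4.40 × 10⁻⁵ + 2.16 × 10⁻⁴ = 1.72 × 10⁻⁴, so Δρ ≈ 0.1763 kg m⁻³.
N² = (g/ρ₀)·Δρ/Δz = g·(Δρ/ρ₀)/Δz = 9.81 × 1.72 × 10⁻⁴ / 31 = 5.4430 × 10⁻⁵ s⁻².
N = √(5.4430 × 10⁻⁵) = 7.3777 × 10⁻³ rad s⁻¹ → T = 2π/N = 851.65 s ≈ 852 s.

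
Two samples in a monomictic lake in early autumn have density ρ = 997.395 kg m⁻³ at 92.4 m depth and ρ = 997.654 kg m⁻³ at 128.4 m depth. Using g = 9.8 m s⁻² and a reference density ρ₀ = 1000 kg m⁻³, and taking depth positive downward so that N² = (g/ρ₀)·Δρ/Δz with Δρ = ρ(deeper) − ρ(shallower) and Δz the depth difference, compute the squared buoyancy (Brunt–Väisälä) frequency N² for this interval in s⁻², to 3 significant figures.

7.05 × 10⁻⁵ s⁻²

Δρ = 997.654 − 997.395 = 0.259 kg m⁻³ over Δz = 128.4 − 92.4 = 36 m.
N² = (9.8/1000) × (0.259/36) = 7.0506 × 10⁻⁵ s⁻² ≈ 7.05 × 10⁻⁵ s⁻².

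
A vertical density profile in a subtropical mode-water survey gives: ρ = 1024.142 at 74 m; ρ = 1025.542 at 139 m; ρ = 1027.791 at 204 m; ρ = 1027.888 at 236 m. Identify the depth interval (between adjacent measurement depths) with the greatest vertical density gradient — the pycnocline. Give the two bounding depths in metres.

139–204 m

Compute the density gradient over each adjacent pair:
  74–139 m: Δρ/Δz = 1.400/65 = 0.022 kg m⁻⁴
  139–204 m: Δρ/Δz = 2.249/65 = 0.035 kg m⁻⁴
  204–236 m: Δρ/Δz = 0.097/32 = 3.0 × 10⁻³ kg m⁻⁴
The largest gradient is in the 139–204 m interval — the pycnocline.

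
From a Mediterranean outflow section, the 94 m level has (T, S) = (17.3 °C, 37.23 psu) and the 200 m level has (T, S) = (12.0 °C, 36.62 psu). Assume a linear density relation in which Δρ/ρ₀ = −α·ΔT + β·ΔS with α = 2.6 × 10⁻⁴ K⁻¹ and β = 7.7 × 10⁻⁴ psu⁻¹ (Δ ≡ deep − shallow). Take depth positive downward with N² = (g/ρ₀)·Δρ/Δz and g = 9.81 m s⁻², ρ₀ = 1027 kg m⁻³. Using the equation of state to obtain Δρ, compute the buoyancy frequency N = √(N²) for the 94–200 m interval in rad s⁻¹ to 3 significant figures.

ΔT = -5.3 K, ΔS = -0.61 psu (deep − shallow).
Δρ/ρ₀ = −αΔT + βΔS = 1.378 × 10⁻³ − 4.697 × 10⁻⁴ = 9.083 × 10⁻⁴, so Δρ ≈ 0.9328 kg m⁻³.
N² = (g/ρ₀)·Δρ/Δz = g·(Δρ/ρ₀)/Δz = 9.81 × 9.083 × 10⁻⁴ / 106 = 8.4061 × 10⁻⁵ s⁻².
N = √(8.4061 × 10⁻⁵) = 9.1685 × 10⁻³ rad s⁻¹ ≈ 9.17 × 10⁻³ rad s⁻¹.

9.17 × 10⁻³ rad s⁻¹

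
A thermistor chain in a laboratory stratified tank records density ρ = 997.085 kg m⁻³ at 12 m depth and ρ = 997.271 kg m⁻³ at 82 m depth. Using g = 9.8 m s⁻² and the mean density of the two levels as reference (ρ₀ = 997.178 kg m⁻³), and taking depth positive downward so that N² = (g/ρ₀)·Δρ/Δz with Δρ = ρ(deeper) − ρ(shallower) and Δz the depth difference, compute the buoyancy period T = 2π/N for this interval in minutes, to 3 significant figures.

20.5 min

Δρ = 997.271 − 997.085 = 0.186 kg m⁻³ over Δz = 82 − 12 = 70 m.
N² = (9.8/997.178) × (0.186/70) = 2.6114 × 10⁻⁵ s⁻².
N = √(2.6114 × 10⁻⁵) = 5.1102 × 10⁻³ rad s⁻¹, so T = 2π/N = 1.2295 × 10³ s = 20.492 min ≈ 20.5 min.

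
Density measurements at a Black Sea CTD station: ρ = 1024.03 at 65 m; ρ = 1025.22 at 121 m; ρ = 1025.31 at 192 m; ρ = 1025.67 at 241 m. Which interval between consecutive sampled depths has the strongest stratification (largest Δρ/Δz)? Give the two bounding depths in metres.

Compute the density gradient over each adjacent pair:
  65–121 m: Δρ/Δz = 1.19/56 = 0.021 kg m⁻⁴
  121–192 m: Δρ/Δz = 0.09/71 = 1.3 × 10⁻³ kg m⁻⁴
  192–241 m: Δρ/Δz = 0.36/49 = 7.3 × 10⁻³ kg m⁻⁴
The largest gradient is in the 65–121 m interval — the pycnocline.

65–121 m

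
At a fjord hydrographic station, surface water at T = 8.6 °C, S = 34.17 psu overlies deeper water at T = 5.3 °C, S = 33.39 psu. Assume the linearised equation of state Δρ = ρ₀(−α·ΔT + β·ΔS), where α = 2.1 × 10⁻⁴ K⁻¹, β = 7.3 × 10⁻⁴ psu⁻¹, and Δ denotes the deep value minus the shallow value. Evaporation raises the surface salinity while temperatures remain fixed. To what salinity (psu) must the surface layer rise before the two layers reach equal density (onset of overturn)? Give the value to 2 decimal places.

34.34 psu

Neutral buoyancy requires −α(T_deep − T_surf) + β(S_deep − S_surf′) = 0.
S_surf′ = S_deep − (α/β)·ΔT = 33.39 − (2.1 × 10⁻⁴/7.3 × 10⁻⁴)·(-3.3) = 34.3393 psu.
Increase required: 34.3393 − 34.17 = 0.1693 psu.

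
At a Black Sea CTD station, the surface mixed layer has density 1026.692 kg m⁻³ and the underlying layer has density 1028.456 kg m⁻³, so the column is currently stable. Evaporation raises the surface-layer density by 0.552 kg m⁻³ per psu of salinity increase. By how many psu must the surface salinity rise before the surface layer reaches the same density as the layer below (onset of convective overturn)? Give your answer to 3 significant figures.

3.20 psu

Density deficit of the surface layer: 1028.456 − 1026.692 = 1.764 kg m⁻³.
Required change = 1.764 / 0.552 = 3.20 psu.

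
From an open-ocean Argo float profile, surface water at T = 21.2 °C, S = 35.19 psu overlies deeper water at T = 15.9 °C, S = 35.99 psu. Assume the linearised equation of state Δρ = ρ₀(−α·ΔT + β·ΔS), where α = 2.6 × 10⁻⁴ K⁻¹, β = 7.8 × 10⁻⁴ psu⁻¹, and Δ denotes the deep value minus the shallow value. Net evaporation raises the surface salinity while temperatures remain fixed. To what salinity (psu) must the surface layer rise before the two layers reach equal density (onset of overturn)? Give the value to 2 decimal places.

37.76 psu

Neutral buoyancy requires −α(T_deep − T_surf) + β(S_deep − S_surf′) = 0.
S_surf′ = S_deep − (α/β)·ΔT = 35.99 − (2.6 × 10⁻⁴/7.8 × 10⁻⁴)·(-5.3) = 37.7567 psu.
Increase required: 37.7567 − 35.19 = 2.5667 psu.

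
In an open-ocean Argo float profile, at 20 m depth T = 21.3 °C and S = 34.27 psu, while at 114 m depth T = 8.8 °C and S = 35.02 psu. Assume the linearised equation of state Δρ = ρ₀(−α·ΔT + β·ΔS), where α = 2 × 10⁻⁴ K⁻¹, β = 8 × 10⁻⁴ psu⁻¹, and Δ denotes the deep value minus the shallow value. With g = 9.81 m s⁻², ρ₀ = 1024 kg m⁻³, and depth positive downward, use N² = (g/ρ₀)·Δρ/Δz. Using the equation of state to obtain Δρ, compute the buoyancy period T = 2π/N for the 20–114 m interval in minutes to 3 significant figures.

ΔT = -12.5 K, ΔS = +0.75 psu (deep − shallow).
Δρ/ρ₀ = −αΔT + βΔS = 2.50 × 10⁻³ + 6.00 × 10⁻⁴ = 3.10 × 10⁻³, so Δρ ≈ 3.174 kg m⁻³.
N² = (g/ρ₀)·Δρ/Δz = g·(Δρ/ρ₀)/Δz = 9.81 × 3.10 × 10⁻³ / 94 = 3.2352 × 10⁻⁴ s⁻².
N = √(3.2352 × 10⁻⁴) = 0.017987 rad s⁻¹ → T = 2π/N = 349.32 s = 5.8220 min ≈ 5.82 min.

5.82 min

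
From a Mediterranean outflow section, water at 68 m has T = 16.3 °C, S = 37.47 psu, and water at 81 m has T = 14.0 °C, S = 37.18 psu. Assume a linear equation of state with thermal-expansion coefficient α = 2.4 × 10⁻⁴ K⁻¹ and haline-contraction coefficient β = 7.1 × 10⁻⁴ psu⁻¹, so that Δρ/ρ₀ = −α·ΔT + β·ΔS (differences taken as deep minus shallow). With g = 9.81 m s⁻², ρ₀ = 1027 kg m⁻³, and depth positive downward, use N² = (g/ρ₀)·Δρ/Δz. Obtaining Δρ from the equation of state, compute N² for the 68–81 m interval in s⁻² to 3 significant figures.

ΔT = -2.3 K, ΔS = -0.29 psu (deep − shallow).
Δρ/ρ₀ = −αΔT + βΔS = 5.52 × 10⁻⁴ − 2.059 × 10⁻⁴ = 3.461 × 10⁻⁴, so Δρ ≈ 0.3554 kg m⁻³.
N² = (g/ρ₀)·Δρ/Δz = g·(Δρ/ρ₀)/Δz = 9.81 × 3.461 × 10⁻⁴ / 13 = 2.6117 × 10⁻⁴ s⁻² ≈ 2.61 × 10⁻⁴ s⁻².

2.61 × 10⁻⁴ s⁻²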